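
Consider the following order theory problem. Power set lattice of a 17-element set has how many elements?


Power set = 2^n.
2^17 = 131072


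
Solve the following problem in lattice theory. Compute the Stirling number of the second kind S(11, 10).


S(n,k) = k*S(n-1,k) + S(n-1,k-1).
S(10,10) = 1, S(10,9) = 45
S(11,10) = 10*1 + 45 = 10 + 45
S(11,10) = 55


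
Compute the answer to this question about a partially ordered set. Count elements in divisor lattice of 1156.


Divisors of 1156: [1, 2, 4, 17, 34, 68, 289, 578, 1156]
Count: 9


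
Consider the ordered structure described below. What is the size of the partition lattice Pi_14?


B(n) = number of set partitions of an n-element set.
B(n) satisfies the recurrence: B(n+1) = sum_k C(n,k)*B(k).
B(14) = 190899322


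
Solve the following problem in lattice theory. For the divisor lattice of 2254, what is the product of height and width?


Height = length of longest chain minus 1; width = size of largest antichain.
A maximum chain: 1 | 23 | 161 | 1127 | 2254  (height 4).
A maximum antichain: {14, 46, 49, 161}  (width 4).
Product = 4 * 4 = 16


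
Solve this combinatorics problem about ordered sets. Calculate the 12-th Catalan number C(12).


C(n) = C(2n, n) / (n+1).
C(24, 12) = 2704156
C(12) = 2704156 / 13 = 208012


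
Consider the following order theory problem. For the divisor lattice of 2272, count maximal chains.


A maximal chain goes from the minimum element to a maximal element via cover relations.
Counting all min-to-max paths in the cover graph.
Total maximal chains: 6


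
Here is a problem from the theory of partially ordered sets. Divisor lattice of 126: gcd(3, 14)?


Meet=gcd.
gcd(3,14)=1


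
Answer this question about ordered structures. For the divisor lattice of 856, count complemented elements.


An element a is complemented if some b has a meet b = bottom, a join b = top.
a is complemented iff gcd(a, n/a)=1, i.e. a is a unitary divisor of 856.
Complemented elements: 1, 8, 107, 856
Count: 4


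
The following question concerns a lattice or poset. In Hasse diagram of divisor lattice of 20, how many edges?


A cover relation a -< b holds when a < b with no c strictly between.
Cover relations:
  1 -< 2
  1 -< 5
  2 -< 4
  2 -< 10
  4 -< 20
  5 -< 10
  10 -< 20
Total: 7


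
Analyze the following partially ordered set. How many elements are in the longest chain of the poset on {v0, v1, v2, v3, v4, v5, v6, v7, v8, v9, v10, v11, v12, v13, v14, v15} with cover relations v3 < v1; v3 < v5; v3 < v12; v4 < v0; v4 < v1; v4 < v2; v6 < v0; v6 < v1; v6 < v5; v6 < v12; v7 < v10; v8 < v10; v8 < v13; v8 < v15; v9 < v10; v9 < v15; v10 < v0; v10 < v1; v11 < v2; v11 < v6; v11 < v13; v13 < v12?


A chain is a totally ordered subset; we count the number of elements in a maximum chain.
Compute, for each element x, the size of the longest chain ending at x:
  v3: 1
  v4: 1
  v7: 1
  v8: 1
  v9: 1
  v11: 1
  ...
A maximum chain: v11 < v6 < v0
Number of elements in the longest chain: 3


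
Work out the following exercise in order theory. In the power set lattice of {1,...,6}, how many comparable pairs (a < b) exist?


A comparable pair {a,b} has a < b or b < a in the order.
Count unordered pairs where one element is strictly below the other.
Examples: {{},{1}}, {{},{2}}, {{},{3}}, {{},{4}}, ...
Total comparable pairs: 665


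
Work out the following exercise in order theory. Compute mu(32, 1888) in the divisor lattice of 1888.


In a divisor lattice, mu(a,b) = mu(b/a) where mu is the classical Mobius function.
b/a = 1888/32 = 59
Prime factorization of 59: primes [59]
59 is squarefree with 1 prime factor(s), so mu(59) = (-1)^1 = -1


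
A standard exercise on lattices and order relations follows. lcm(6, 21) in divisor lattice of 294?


Join=lcm.
gcd(6,21)=3
lcm=42


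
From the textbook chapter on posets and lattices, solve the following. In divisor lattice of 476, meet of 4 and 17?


In a divisor lattice, meet = gcd (greatest common divisor).
By Euclidean algorithm or factoring: gcd(4,17) = 1


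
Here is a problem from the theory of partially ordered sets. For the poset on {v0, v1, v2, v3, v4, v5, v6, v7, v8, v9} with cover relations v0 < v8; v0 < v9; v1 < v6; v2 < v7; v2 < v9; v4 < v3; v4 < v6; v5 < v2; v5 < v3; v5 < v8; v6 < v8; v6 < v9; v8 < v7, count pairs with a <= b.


The order relation is {(a,b) : a <= b}, reflexive so it includes (a,a).
Examples: (v0,v0), (v0,v7), (v0,v8), (v0,v9), (v1,v1), ...
Total ordered pairs: 33


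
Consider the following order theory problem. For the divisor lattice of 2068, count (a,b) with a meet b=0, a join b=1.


Complement pair (a,b): a meet b = bottom, a join b = top.
Here: gcd(a,b)=1 and lcm(a,b)=2068, i.e. a*b=2068 with a,b coprime.
Pairs found: (1,2068), (4,517), (11,188), (44,47), ... (4 more)
Total ordered pairs: 8


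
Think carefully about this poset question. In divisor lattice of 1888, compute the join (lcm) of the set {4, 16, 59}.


In a divisor lattice, join = lcm (least common multiple).
Compute lcm iteratively: start with first element, then lcm(current, next).
Elements: [4, 16, 59]
lcm(4,16) = 16
lcm(16,59) = 944
Final lcm = 944


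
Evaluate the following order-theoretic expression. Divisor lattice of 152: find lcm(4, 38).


In a divisor lattice, join = lcm (least common multiple).
gcd(4,38) = 2
lcm(4,38) = 4*38/gcd = 152/2 = 76


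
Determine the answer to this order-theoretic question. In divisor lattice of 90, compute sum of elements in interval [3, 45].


Interval [3,45] in divisors of 90: [3, 9, 15, 45]
Sum = 72


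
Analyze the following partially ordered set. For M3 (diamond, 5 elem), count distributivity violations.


Distributive law: a ^ (b v c) = (a ^ b) v (a ^ c).
Check all 5^3 = 125 ordered triples (a,b,c).
  e.g. a=a1, b=a2, c=a3: lhs=a1 != rhs=0
  e.g. a=a1, b=a3, c=a2: lhs=a1 != rhs=0
Total violating triples: 6


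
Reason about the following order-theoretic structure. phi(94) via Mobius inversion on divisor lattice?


phi(n) = n * prod_{p|n} (1 - 1/p).
Prime divisors of 94: [2, 47]
phi(94) = 94 * (1 - 1/2) * (1 - 1/47)
phi(94) = 46


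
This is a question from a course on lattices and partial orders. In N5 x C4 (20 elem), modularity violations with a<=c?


Modular law: if a <= c then a v (b ^ c) = (a v b) ^ c.
Check all triples (a,b,c) with a <= c among 20 elements.
  e.g. a=(a,0), b=(c,0), c=(b,0): lhs=(a,0) != rhs=(b,0)
  e.g. a=(a,0), b=(c,1), c=(b,0): lhs=(a,0) != rhs=(b,0)
Total violating triples: 40


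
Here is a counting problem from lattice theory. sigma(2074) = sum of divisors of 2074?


sigma(n) = sum of divisors.
Divisors of 2074: [1, 2, 17, 34, 61, 122, 1037, 2074]
Sum = 3348


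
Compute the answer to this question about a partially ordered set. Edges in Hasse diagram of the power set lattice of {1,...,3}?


A cover relation a -< b holds when a < b with no c strictly between.
Cover relations:
  {} -< {1}
  {} -< {2}
  {} -< {3}
  {1} -< {1,2}
  {1} -< {1,3}
  {2} -< {1,2}
  {2} -< {2,3}
  {3} -< {1,3}
  ...4 more
Total: 12


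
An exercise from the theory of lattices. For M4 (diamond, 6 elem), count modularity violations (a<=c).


Modular law: if a <= c then a v (b ^ c) = (a v b) ^ c.
Check all triples (a,b,c) with a <= c among 6 elements.
This lattice is modular (diamonds M_m and their chain-products are modular).
Total violating triples: 0


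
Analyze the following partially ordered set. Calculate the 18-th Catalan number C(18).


C(n) = C(2n, n) / (n+1).
C(36, 18) = 9075135300
C(18) = 9075135300 / 19 = 477638700


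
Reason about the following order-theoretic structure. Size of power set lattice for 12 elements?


Power set = 2^n.
2^12 = 4096


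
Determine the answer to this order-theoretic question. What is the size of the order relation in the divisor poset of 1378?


The order relation is {(a,b) : a <= b}, reflexive so it includes (a,a).
Examples: (1,1), (1,106), (1,13), (1,1378), (1,2), ...
Total ordered pairs: 27


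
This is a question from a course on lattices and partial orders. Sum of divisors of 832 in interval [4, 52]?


Interval [4,52] in divisors of 832: [4, 52]
Sum = 56


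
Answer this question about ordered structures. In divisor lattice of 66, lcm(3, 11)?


Join=lcm.
gcd(3,11)=1
lcm=33


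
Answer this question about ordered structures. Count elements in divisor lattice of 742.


Divisors of 742: [1, 2, 7, 14, 53, 106, 371, 742]
Count: 8


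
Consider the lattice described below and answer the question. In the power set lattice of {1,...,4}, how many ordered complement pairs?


Complement pair (a,b): a meet b = bottom, a join b = top.
Here: A intersect B = {} and A union B = {1,...,4}.
Pairs found: ({},{1,2,3,4}), ({1},{2,3,4}), ({2},{1,3,4}), ({3},{1,2,4}), ... (12 more)
Total ordered pairs: 16


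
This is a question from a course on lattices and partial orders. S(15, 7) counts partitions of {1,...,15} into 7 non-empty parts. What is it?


S(n,k) = k*S(n-1,k) + S(n-1,k-1).
S(14,7) = 49329280, S(14,6) = 63436373
S(15,7) = 7*49329280 + 63436373 = 345304960 + 63436373
S(15,7) = 408741333


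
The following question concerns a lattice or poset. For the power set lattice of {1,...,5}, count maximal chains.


A maximal chain goes from the minimum element to a maximal element via cover relations.
Counting all min-to-max paths in the cover graph.
Total maximal chains: 120


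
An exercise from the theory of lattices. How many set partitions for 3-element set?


B(n) = number of set partitions of an n-element set.
B(n) satisfies the recurrence: B(n+1) = sum_k C(n,k)*B(k).
B(3) = 5


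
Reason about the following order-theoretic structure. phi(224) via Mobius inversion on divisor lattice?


phi(n) = n * prod_{p|n} (1 - 1/p).
Prime divisors of 224: [2, 7]
phi(224) = 224 * (1 - 1/2) * (1 - 1/7)
phi(224) = 96


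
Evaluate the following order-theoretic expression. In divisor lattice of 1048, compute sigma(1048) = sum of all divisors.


sigma(n) = sum of divisors.
Divisors of 1048: [1, 2, 4, 8, 131, 262, 524, 1048]
Sum = 1980


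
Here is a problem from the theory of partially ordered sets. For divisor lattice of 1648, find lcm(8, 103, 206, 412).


In a divisor lattice, join = lcm (least common multiple).
Compute lcm iteratively: start with first element, then lcm(current, next).
Elements: [8, 103, 206, 412]
lcm(8,103) = 824
lcm(824,206) = 824
lcm(824,412) = 824
Final lcm = 824


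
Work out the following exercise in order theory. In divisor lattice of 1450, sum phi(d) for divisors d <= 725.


Divisors of 1450 up to 725: [1, 2, 5, 10, 25, 29, 50, 58, 145, 290, 725]
phi values: [1, 1, 4, 4, 20, 28, 20, 28, 112, 112, 560]
Sum = 890


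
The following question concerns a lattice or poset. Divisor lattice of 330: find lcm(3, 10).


In a divisor lattice, join = lcm (least common multiple).
gcd(3,10) = 1
lcm(3,10) = 3*10/gcd = 30/1 = 30


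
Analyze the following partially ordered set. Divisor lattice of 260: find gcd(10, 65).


In a divisor lattice, meet = gcd (greatest common divisor).
By Euclidean algorithm or factoring: gcd(10,65) = 5


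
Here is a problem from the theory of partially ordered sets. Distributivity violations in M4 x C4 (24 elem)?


Distributive law: a ^ (b v c) = (a ^ b) v (a ^ c).
Check all 24^3 = 13824 ordered triples (a,b,c).
  e.g. a=(a1,0), b=(a2,0), c=(a3,0): lhs=(a1,0) != rhs=(0,0)
  e.g. a=(a1,0), b=(a2,0), c=(a3,1): lhs=(a1,0) != rhs=(0,0)
Total violating triples: 1536


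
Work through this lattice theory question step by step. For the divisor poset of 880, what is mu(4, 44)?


In a divisor lattice, mu(a,b) = mu(b/a) where mu is the classical Mobius function.
b/a = 44/4 = 11
Prime factorization of 11: primes [11]
11 is squarefree with 1 prime factor(s), so mu(11) = (-1)^1 = -1


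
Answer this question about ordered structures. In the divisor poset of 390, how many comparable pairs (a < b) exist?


A comparable pair {a,b} has a < b or b < a in the order.
Count unordered pairs where one element is strictly below the other.
Examples: {1,2}, {1,3}, {1,5}, {1,6}, ...
Total comparable pairs: 65


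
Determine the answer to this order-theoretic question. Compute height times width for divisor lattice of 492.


Height = length of longest chain minus 1; width = size of largest antichain.
A maximum chain: 1 | 41 | 123 | 246 | 492  (height 4).
A maximum antichain: {4, 6, 82, 123}  (width 4).
Product = 4 * 4 = 16


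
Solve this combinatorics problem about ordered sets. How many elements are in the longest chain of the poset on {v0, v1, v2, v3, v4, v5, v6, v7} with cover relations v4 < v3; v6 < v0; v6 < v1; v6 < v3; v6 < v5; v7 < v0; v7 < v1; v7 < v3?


A chain is a totally ordered subset; we count the number of elements in a maximum chain.
Compute, for each element x, the size of the longest chain ending at x:
  v2: 1
  v4: 1
  v6: 1
  v7: 1
  v5: 2
  v0: 2
  ...
A maximum chain: v6 < v0
Number of elements in the longest chain: 2


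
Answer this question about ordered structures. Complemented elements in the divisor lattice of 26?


An element a is complemented if some b has a meet b = bottom, a join b = top.
a is complemented iff gcd(a, n/a)=1, i.e. a is a unitary divisor of 26.
Complemented elements: 1, 2, 13, 26
Count: 4


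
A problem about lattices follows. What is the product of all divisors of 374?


Divisors of 374: [1, 2, 11, 17, 22, 34, 187, 374]
Product = n^(d(n)/2) = 374^(8/2)
Product = 19565295376


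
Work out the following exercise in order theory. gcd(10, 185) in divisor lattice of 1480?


Meet=gcd.
gcd(10,185)=5


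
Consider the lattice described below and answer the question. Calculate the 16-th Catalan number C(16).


C(n) = C(2n, n) / (n+1).
C(32, 16) = 601080390
C(16) = 601080390 / 17 = 35357670


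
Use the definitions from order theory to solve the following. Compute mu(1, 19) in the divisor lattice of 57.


In a divisor lattice, mu(a,b) = mu(b/a) where mu is the classical Mobius function.
b/a = 19/1 = 19
Prime factorization of 19: primes [19]
19 is squarefree with 1 prime factor(s), so mu(19) = (-1)^1 = -1


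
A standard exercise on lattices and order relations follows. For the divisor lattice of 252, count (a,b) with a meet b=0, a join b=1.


Complement pair (a,b): a meet b = bottom, a join b = top.
Here: gcd(a,b)=1 and lcm(a,b)=252, i.e. a*b=252 with a,b coprime.
Pairs found: (1,252), (4,63), (7,36), (9,28), ... (4 more)
Total ordered pairs: 8


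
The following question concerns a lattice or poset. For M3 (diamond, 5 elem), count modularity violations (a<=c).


Modular law: if a <= c then a v (b ^ c) = (a v b) ^ c.
Check all triples (a,b,c) with a <= c among 5 elements.
This lattice is modular (diamonds M_m and their chain-products are modular).
Total violating triples: 0


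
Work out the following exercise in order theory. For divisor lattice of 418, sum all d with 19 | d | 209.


Interval [19,209] in divisors of 418: [19, 209]
Sum = 228


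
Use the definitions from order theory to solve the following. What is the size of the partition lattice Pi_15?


B(n) = number of set partitions of an n-element set.
B(n) satisfies the recurrence: B(n+1) = sum_k C(n,k)*B(k).
B(15) = 1382958545


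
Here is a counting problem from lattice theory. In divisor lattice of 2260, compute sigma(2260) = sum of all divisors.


sigma(n) = sum of divisors.
Divisors of 2260: [1, 2, 4, 5, 10, 20, 113, 226, 452, 565, 1130, 2260]
Sum = 4788


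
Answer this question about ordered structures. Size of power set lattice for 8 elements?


Power set = 2^n.
2^8 = 256


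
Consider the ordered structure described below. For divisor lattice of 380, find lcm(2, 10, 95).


In a divisor lattice, join = lcm (least common multiple).
Compute lcm iteratively: start with first element, then lcm(current, next).
Elements: [2, 10, 95]
lcm(2,10) = 10
lcm(10,95) = 190
Final lcm = 190


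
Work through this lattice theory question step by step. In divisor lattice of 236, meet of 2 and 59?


In a divisor lattice, meet = gcd (greatest common divisor).
By Euclidean algorithm or factoring: gcd(2,59) = 1


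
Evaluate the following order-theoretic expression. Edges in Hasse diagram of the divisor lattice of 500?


A cover relation a -< b holds when a < b with no c strictly between.
Cover relations:
  1 -< 2
  1 -< 5
  2 -< 4
  2 -< 10
  4 -< 20
  5 -< 10
  5 -< 25
  10 -< 20
  ...9 more
Total: 17


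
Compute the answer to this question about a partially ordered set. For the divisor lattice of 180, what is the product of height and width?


Height = length of longest chain minus 1; width = size of largest antichain.
A maximum chain: 1 | 5 | 15 | 45 | 90 | 180  (height 5).
A maximum antichain: {4, 6, 9, 10, 15}  (width 5).
Product = 5 * 5 = 25


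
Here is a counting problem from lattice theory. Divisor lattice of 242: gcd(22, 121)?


Meet=gcd.
gcd(22,121)=11


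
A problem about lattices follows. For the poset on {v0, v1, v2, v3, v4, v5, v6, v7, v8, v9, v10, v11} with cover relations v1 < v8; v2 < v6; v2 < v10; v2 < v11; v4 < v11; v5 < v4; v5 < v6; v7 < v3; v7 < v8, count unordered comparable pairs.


A comparable pair {a,b} has a < b or b < a in the order.
Count unordered pairs where one element is strictly below the other.
Examples: {v1,v8}, {v2,v6}, {v2,v10}, {v2,v11}, ...
Total comparable pairs: 10


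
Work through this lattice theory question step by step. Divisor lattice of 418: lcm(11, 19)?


Join=lcm.
gcd(11,19)=1
lcm=209


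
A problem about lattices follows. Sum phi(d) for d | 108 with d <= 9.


Divisors of 108 up to 9: [1, 2, 3, 4, 6, 9]
phi values: [1, 1, 2, 2, 2, 6]
Sum = 14


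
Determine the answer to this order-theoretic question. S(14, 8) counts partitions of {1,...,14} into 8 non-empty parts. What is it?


S(n,k) = k*S(n-1,k) + S(n-1,k-1).
S(13,8) = 1899612, S(13,7) = 5715424
S(14,8) = 8*1899612 + 5715424 = 15196896 + 5715424
S(14,8) = 20912320


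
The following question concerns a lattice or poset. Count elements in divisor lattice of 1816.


Divisors of 1816: [1, 2, 4, 8, 227, 454, 908, 1816]
Count: 8


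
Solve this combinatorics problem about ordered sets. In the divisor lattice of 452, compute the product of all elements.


Divisors of 452: [1, 2, 4, 113, 226, 452]
Product = n^(d(n)/2) = 452^(6/2)
Product = 92345408


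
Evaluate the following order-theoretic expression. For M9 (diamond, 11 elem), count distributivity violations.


Distributive law: a ^ (b v c) = (a ^ b) v (a ^ c).
Check all 11^3 = 1331 ordered triples (a,b,c).
  e.g. a=a1, b=a2, c=a3: lhs=a1 != rhs=0
  e.g. a=a1, b=a2, c=a4: lhs=a1 != rhs=0
Total violating triples: 504


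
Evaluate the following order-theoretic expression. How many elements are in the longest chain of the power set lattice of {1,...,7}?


A chain is a totally ordered subset; we count the number of elements in a maximum chain.
Compute, for each element x, the size of the longest chain ending at x:
  {}: 1
  {1}: 2
  {2}: 2
  {3}: 2
  {4}: 2
  {5}: 2
  ...
A maximum chain: {} < {1} < {1,2} < {1,2,3} < {1,2,3,4} < {1,2,3,4,5} < {1,2,3,4,5,6} < {1,2,3,4,5,6,7}
Number of elements in the longest chain: 8


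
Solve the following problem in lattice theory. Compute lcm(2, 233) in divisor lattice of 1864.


In a divisor lattice, join = lcm (least common multiple).
gcd(2,233) = 1
lcm(2,233) = 2*233/gcd = 466/1 = 466


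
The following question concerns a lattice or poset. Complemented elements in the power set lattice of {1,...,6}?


An element a is complemented if some b has a meet b = bottom, a join b = top.
every subset A has complement S\A, so all elements are complemented.
Complemented elements: {}, {1}, {2}, {3}, {4}, {5}, ... (58 more)
Count: 64


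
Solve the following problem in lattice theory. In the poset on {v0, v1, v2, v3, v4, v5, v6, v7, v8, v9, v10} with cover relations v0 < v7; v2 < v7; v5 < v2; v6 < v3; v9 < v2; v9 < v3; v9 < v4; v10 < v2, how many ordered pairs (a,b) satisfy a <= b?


The order relation is {(a,b) : a <= b}, reflexive so it includes (a,a).
Examples: (v0,v0), (v0,v7), (v1,v1), (v10,v10), (v10,v2), ...
Total ordered pairs: 22


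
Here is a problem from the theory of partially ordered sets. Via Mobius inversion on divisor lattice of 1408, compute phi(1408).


phi(n) = n * prod_{p|n} (1 - 1/p).
Prime divisors of 1408: [2, 11]
phi(1408) = 1408 * (1 - 1/2) * (1 - 1/11)
phi(1408) = 640


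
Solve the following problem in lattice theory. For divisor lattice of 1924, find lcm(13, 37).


In a divisor lattice, join = lcm (least common multiple).
Compute lcm iteratively: start with first element, then lcm(current, next).
Elements: [13, 37]
lcm(13,37) = 481
Final lcm = 481


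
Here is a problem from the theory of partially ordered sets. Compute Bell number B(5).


B(n) = number of set partitions of an n-element set.
B(n) satisfies the recurrence: B(n+1) = sum_k C(n,k)*B(k).
B(5) = 52


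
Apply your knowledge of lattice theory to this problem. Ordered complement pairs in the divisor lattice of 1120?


Complement pair (a,b): a meet b = bottom, a join b = top.
Here: gcd(a,b)=1 and lcm(a,b)=1120, i.e. a*b=1120 with a,b coprime.
Pairs found: (1,1120), (5,224), (7,160), (32,35), ... (4 more)
Total ordered pairs: 8


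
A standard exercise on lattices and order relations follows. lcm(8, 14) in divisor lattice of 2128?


Join=lcm.
gcd(8,14)=2
lcm=56


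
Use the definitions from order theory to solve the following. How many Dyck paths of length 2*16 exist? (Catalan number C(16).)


C(n) = C(2n, n) / (n+1).
C(32, 16) = 601080390
C(16) = 601080390 / 17 = 35357670


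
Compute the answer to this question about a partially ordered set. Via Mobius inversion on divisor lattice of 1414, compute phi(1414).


phi(n) = n * prod_{p|n} (1 - 1/p).
Prime divisors of 1414: [2, 7, 101]
phi(1414) = 1414 * (1 - 1/2) * (1 - 1/7) * (1 - 1/101)
phi(1414) = 600


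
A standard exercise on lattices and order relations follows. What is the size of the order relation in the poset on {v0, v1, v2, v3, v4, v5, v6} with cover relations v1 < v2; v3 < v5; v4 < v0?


The order relation is {(a,b) : a <= b}, reflexive so it includes (a,a).
Examples: (v0,v0), (v1,v1), (v1,v2), (v2,v2), (v3,v3), ...
Total ordered pairs: 10


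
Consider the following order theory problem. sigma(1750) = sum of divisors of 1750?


sigma(n) = sum of divisors.
Divisors of 1750: [1, 2, 5, 7, 10, 14, 25, 35, 50, 70, 125, 175, 250, 350, 875, 1750]
Sum = 3744


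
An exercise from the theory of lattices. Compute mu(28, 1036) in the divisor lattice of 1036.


In a divisor lattice, mu(a,b) = mu(b/a) where mu is the classical Mobius function.
b/a = 1036/28 = 37
Prime factorization of 37: primes [37]
37 is squarefree with 1 prime factor(s), so mu(37) = (-1)^1 = -1


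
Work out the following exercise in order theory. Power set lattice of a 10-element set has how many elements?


Power set = 2^n.
2^10 = 1024


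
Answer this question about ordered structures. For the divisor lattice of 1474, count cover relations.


A cover relation a -< b holds when a < b with no c strictly between.
Cover relations:
  1 -< 2
  1 -< 11
  1 -< 67
  2 -< 22
  2 -< 134
  11 -< 22
  11 -< 737
  22 -< 1474
  ...4 more
Total: 12


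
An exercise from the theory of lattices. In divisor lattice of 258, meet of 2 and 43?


In a divisor lattice, meet = gcd (greatest common divisor).
By Euclidean algorithm or factoring: gcd(2,43) = 1


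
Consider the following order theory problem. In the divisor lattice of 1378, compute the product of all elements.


Divisors of 1378: [1, 2, 13, 26, 53, 106, 689, 1378]
Product = n^(d(n)/2) = 1378^(8/2)
Product = 3605760445456


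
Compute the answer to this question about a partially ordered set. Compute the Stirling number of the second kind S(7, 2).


S(n,k) = k*S(n-1,k) + S(n-1,k-1).
S(6,2) = 31, S(6,1) = 1
S(7,2) = 2*31 + 1 = 62 + 1
S(7,2) = 63


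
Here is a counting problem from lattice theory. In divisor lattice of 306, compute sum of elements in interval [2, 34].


Interval [2,34] in divisors of 306: [2, 34]
Sum = 36


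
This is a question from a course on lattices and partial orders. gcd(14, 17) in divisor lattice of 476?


Meet=gcd.
gcd(14,17)=1


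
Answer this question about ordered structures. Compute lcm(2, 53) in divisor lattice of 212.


In a divisor lattice, join = lcm (least common multiple).
gcd(2,53) = 1
lcm(2,53) = 2*53/gcd = 106/1 = 106


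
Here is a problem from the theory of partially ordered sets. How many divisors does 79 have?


Divisors of 79: [1, 79]
Count: 2


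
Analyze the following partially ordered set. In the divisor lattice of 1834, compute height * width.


Height = length of longest chain minus 1; width = size of largest antichain.
A maximum chain: 1 | 131 | 917 | 1834  (height 3).
A maximum antichain: {2, 7, 131}  (width 3).
Product = 3 * 3 = 9


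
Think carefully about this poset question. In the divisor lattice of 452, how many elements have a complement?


An element a is complemented if some b has a meet b = bottom, a join b = top.
a is complemented iff gcd(a, n/a)=1, i.e. a is a unitary divisor of 452.
Complemented elements: 1, 4, 113, 452
Count: 4


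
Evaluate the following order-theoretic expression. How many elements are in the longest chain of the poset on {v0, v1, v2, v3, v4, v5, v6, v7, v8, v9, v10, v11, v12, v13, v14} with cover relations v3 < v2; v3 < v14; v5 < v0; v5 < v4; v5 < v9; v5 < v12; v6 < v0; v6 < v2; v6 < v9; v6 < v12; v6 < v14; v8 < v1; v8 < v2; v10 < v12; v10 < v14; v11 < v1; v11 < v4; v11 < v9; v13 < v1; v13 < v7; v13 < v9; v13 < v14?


A chain is a totally ordered subset; we count the number of elements in a maximum chain.
Compute, for each element x, the size of the longest chain ending at x:
  v3: 1
  v5: 1
  v6: 1
  v8: 1
  v10: 1
  v11: 1
  ...
A maximum chain: v5 < v0
Number of elements in the longest chain: 2


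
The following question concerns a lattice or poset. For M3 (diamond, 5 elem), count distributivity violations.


Distributive law: a ^ (b v c) = (a ^ b) v (a ^ c).
Check all 5^3 = 125 ordered triples (a,b,c).
  e.g. a=a1, b=a2, c=a3: lhs=a1 != rhs=0
  e.g. a=a1, b=a3, c=a2: lhs=a1 != rhs=0
Total violating triples: 6


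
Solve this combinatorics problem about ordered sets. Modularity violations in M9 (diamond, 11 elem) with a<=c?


Modular law: if a <= c then a v (b ^ c) = (a v b) ^ c.
Check all triples (a,b,c) with a <= c among 11 elements.
This lattice is modular (diamonds M_m and their chain-products are modular).
Total violating triples: 0


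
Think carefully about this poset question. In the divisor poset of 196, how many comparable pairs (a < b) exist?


A comparable pair {a,b} has a < b or b < a in the order.
Count unordered pairs where one element is strictly below the other.
Examples: {1,2}, {1,4}, {1,7}, {1,14}, ...
Total comparable pairs: 27


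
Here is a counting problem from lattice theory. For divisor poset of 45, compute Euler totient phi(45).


phi(n) = n * prod_{p|n} (1 - 1/p).
Prime divisors of 45: [3, 5]
phi(45) = 45 * (1 - 1/3) * (1 - 1/5)
phi(45) = 24


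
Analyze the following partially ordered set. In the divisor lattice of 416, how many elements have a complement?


An element a is complemented if some b has a meet b = bottom, a join b = top.
a is complemented iff gcd(a, n/a)=1, i.e. a is a unitary divisor of 416.
Complemented elements: 1, 13, 32, 416
Count: 4


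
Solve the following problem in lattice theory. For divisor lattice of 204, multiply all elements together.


Divisors of 204: [1, 2, 3, 4, 6, 12, 17, 34, 51, 68, 102, 204]
Product = n^(d(n)/2) = 204^(12/2)
Product = 72074394832896


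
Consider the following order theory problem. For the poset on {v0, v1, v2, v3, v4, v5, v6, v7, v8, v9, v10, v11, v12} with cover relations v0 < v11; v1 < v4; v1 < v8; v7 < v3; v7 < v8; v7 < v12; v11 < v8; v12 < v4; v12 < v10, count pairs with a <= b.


The order relation is {(a,b) : a <= b}, reflexive so it includes (a,a).
Examples: (v0,v0), (v0,v11), (v0,v8), (v1,v1), (v1,v4), ...
Total ordered pairs: 25


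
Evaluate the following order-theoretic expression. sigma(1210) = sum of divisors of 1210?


sigma(n) = sum of divisors.
Divisors of 1210: [1, 2, 5, 10, 11, 22, 55, 110, 121, 242, 605, 1210]
Sum = 2394


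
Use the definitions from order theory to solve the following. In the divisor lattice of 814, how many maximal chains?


A maximal chain goes from the minimum element to a maximal element via cover relations.
Counting all min-to-max paths in the cover graph.
Total maximal chains: 6


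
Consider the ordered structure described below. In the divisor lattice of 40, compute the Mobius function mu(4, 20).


In a divisor lattice, mu(a,b) = mu(b/a) where mu is the classical Mobius function.
b/a = 20/4 = 5
Prime factorization of 5: primes [5]
5 is squarefree with 1 prime factor(s), so mu(5) = (-1)^1 = -1


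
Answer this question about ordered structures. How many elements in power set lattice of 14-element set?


Power set = 2^n.
2^14 = 16384


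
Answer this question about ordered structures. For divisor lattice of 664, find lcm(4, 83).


In a divisor lattice, join = lcm (least common multiple).
Compute lcm iteratively: start with first element, then lcm(current, next).
Elements: [4, 83]
lcm(4,83) = 332
Final lcm = 332


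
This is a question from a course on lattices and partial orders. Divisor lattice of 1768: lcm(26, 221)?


Join=lcm.
gcd(26,221)=13
lcm=442


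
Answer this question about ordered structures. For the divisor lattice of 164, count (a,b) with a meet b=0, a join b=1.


Complement pair (a,b): a meet b = bottom, a join b = top.
Here: gcd(a,b)=1 and lcm(a,b)=164, i.e. a*b=164 with a,b coprime.
Pairs found: (1,164), (4,41), (41,4), (164,1)
Total ordered pairs: 4


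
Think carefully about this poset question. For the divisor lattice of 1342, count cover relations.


A cover relation a -< b holds when a < b with no c strictly between.
Cover relations:
  1 -< 2
  1 -< 11
  1 -< 61
  2 -< 22
  2 -< 122
  11 -< 22
  11 -< 671
  22 -< 1342
  ...4 more
Total: 12


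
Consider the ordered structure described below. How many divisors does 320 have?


Divisors of 320: [1, 2, 4, 5, 8, 10, 16, 20, 32, 40, 64, 80, 160, 320]
Count: 14


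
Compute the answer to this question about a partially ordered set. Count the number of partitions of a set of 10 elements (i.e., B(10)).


B(n) = number of set partitions of an n-element set.
B(n) satisfies the recurrence: B(n+1) = sum_k C(n,k)*B(k).
B(10) = 115975


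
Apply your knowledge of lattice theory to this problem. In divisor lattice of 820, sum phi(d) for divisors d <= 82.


Divisors of 820 up to 82: [1, 2, 4, 5, 10, 20, 41, 82]
phi values: [1, 1, 2, 4, 4, 8, 40, 40]
Sum = 100


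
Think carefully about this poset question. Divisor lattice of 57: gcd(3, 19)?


Meet=gcd.
gcd(3,19)=1


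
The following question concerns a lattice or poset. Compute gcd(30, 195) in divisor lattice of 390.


In a divisor lattice, meet = gcd (greatest common divisor).
By Euclidean algorithm or factoring: gcd(30,195) = 15


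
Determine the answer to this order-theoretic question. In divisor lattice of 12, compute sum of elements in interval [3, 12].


Interval [3,12] in divisors of 12: [3, 6, 12]
Sum = 21


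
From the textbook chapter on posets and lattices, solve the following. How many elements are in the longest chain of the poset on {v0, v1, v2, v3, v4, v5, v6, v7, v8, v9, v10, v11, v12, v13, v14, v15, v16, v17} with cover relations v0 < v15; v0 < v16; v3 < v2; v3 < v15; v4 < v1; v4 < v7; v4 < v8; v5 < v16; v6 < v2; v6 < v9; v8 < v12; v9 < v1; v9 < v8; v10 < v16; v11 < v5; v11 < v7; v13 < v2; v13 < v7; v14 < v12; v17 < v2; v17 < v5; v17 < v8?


A chain is a totally ordered subset; we count the number of elements in a maximum chain.
Compute, for each element x, the size of the longest chain ending at x:
  v0: 1
  v3: 1
  v4: 1
  v6: 1
  v10: 1
  v11: 1
  ...
A maximum chain: v6 < v9 < v8 < v12
Number of elements in the longest chain: 4


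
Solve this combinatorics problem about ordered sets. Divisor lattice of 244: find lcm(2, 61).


In a divisor lattice, join = lcm (least common multiple).
gcd(2,61) = 1
lcm(2,61) = 2*61/gcd = 122/1 = 122


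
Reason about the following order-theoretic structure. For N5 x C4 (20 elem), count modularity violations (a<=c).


Modular law: if a <= c then a v (b ^ c) = (a v b) ^ c.
Check all triples (a,b,c) with a <= c among 20 elements.
  e.g. a=(a,0), b=(c,0), c=(b,0): lhs=(a,0) != rhs=(b,0)
  e.g. a=(a,0), b=(c,1), c=(b,0): lhs=(a,0) != rhs=(b,0)
Total violating triples: 40


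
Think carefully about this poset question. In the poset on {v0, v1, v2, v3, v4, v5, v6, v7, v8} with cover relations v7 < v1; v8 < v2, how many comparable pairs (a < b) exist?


A comparable pair {a,b} has a < b or b < a in the order.
Count unordered pairs where one element is strictly below the other.
Examples: {v1,v7}, {v2,v8}
Total comparable pairs: 2


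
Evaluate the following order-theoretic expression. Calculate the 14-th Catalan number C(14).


C(n) = C(2n, n) / (n+1).
C(28, 14) = 40116600
C(14) = 40116600 / 15 = 2674440


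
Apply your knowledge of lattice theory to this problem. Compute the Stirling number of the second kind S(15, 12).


S(n,k) = k*S(n-1,k) + S(n-1,k-1).
S(14,12) = 3367, S(14,11) = 66066
S(15,12) = 12*3367 + 66066 = 40404 + 66066
S(15,12) = 106470


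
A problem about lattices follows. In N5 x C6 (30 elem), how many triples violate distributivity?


Distributive law: a ^ (b v c) = (a ^ b) v (a ^ c).
Check all 30^3 = 27000 ordered triples (a,b,c).
  e.g. a=(b,0), b=(a,0), c=(c,0): lhs=(b,0) != rhs=(a,0)
  e.g. a=(b,0), b=(a,0), c=(c,1): lhs=(b,0) != rhs=(a,0)
Total violating triples: 432


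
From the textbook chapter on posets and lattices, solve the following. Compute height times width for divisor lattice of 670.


Height = length of longest chain minus 1; width = size of largest antichain.
A maximum chain: 1 | 67 | 335 | 670  (height 3).
A maximum antichain: {2, 5, 67}  (width 3).
Product = 3 * 3 = 9


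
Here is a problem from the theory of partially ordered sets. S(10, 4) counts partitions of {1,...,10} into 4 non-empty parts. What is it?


S(n,k) = k*S(n-1,k) + S(n-1,k-1).
S(9,4) = 7770, S(9,3) = 3025
S(10,4) = 4*7770 + 3025 = 31080 + 3025
S(10,4) = 34105


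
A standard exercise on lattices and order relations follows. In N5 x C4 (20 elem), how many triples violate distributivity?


Distributive law: a ^ (b v c) = (a ^ b) v (a ^ c).
Check all 20^3 = 8000 ordered triples (a,b,c).
  e.g. a=(b,0), b=(a,0), c=(c,0): lhs=(b,0) != rhs=(a,0)
  e.g. a=(b,0), b=(a,0), c=(c,1): lhs=(b,0) != rhs=(a,0)
Total violating triples: 128


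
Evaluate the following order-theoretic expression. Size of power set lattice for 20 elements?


Power set = 2^n.
2^20 = 1048576


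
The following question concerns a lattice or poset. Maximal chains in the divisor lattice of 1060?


A maximal chain goes from the minimum element to a maximal element via cover relations.
Counting all min-to-max paths in the cover graph.
Total maximal chains: 12


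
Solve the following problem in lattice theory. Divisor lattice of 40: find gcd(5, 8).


In a divisor lattice, meet = gcd (greatest common divisor).
By Euclidean algorithm or factoring: gcd(5,8) = 1


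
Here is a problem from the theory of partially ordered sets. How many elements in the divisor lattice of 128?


Divisors of 128: [1, 2, 4, 8, 16, 32, 64, 128]
Count: 8


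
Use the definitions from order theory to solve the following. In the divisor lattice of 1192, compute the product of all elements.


Divisors of 1192: [1, 2, 4, 8, 149, 298, 596, 1192]
Product = n^(d(n)/2) = 1192^(8/2)
Product = 2018854506496


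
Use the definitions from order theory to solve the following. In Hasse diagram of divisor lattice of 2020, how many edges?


A cover relation a -< b holds when a < b with no c strictly between.
Cover relations:
  1 -< 2
  1 -< 5
  1 -< 101
  2 -< 4
  2 -< 10
  2 -< 202
  4 -< 20
  4 -< 404
  ...12 more
Total: 20


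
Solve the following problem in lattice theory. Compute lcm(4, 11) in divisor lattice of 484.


In a divisor lattice, join = lcm (least common multiple).
gcd(4,11) = 1
lcm(4,11) = 4*11/gcd = 44/1 = 44


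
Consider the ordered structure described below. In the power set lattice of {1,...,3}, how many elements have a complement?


An element a is complemented if some b has a meet b = bottom, a join b = top.
every subset A has complement S\A, so all elements are complemented.
Complemented elements: {}, {1}, {2}, {3}, {1,2}, {1,3}, ... (2 more)
Count: 8


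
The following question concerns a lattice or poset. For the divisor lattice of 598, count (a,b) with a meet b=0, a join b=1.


Complement pair (a,b): a meet b = bottom, a join b = top.
Here: gcd(a,b)=1 and lcm(a,b)=598, i.e. a*b=598 with a,b coprime.
Pairs found: (1,598), (2,299), (13,46), (23,26), ... (4 more)
Total ordered pairs: 8


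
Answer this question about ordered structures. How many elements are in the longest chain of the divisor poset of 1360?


A chain is a totally ordered subset; we count the number of elements in a maximum chain.
Compute, for each element x, the size of the longest chain ending at x:
  1: 1
  2: 2
  5: 2
  17: 2
  4: 3
  8: 4
  ...
A maximum chain: 1 < 2 < 4 < 8 < 16 < 80 < 1360
Number of elements in the longest chain: 7


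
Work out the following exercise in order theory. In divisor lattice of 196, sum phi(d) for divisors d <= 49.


Divisors of 196 up to 49: [1, 2, 4, 7, 14, 28, 49]
phi values: [1, 1, 2, 6, 6, 12, 42]
Sum = 70


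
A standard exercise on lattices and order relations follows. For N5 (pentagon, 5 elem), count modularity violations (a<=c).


Modular law: if a <= c then a v (b ^ c) = (a v b) ^ c.
Check all triples (a,b,c) with a <= c among 5 elements.
  e.g. a=a, b=c, c=b: lhs=a != rhs=b
Total violating triples: 1


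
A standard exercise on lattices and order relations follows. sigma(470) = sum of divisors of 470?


sigma(n) = sum of divisors.
Divisors of 470: [1, 2, 5, 10, 47, 94, 235, 470]
Sum = 864


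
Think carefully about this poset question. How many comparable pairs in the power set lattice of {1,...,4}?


A comparable pair {a,b} has a < b or b < a in the order.
Count unordered pairs where one element is strictly below the other.
Examples: {{},{1}}, {{},{2}}, {{},{3}}, {{},{4}}, ...
Total comparable pairs: 65


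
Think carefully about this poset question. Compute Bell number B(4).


B(n) = number of set partitions of an n-element set.
B(n) satisfies the recurrence: B(n+1) = sum_k C(n,k)*B(k).
B(4) = 15


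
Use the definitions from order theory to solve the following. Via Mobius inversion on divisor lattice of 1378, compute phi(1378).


phi(n) = n * prod_{p|n} (1 - 1/p).
Prime divisors of 1378: [2, 13, 53]
phi(1378) = 1378 * (1 - 1/2) * (1 - 1/13) * (1 - 1/53)
phi(1378) = 624


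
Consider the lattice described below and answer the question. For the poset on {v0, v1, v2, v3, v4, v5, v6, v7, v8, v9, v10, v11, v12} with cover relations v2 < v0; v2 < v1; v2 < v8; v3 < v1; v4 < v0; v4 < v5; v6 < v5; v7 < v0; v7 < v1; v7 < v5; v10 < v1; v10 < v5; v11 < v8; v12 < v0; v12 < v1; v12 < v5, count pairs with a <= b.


The order relation is {(a,b) : a <= b}, reflexive so it includes (a,a).
Examples: (v0,v0), (v1,v1), (v10,v1), (v10,v10), (v10,v5), ...
Total ordered pairs: 29


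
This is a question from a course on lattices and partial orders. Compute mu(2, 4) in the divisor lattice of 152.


In a divisor lattice, mu(a,b) = mu(b/a) where mu is the classical Mobius function.
b/a = 4/2 = 2
Prime factorization of 2: primes [2]
2 is squarefree with 1 prime factor(s), so mu(2) = (-1)^1 = -1
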